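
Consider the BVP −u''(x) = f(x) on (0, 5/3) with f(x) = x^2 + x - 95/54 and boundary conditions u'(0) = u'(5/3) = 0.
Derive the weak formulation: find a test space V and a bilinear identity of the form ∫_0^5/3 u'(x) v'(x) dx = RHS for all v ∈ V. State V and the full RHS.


V = H^1(0, 5/3) (no boundary constraint on v; u is determined up to an additive constant); weak form: ∫_0^5/3 u'v' dx = ∫_0^5/3 (x^2 + x - 95/54) v dx for all v ∈ V.

Multiply both sides by a test function v and integrate from 0 to 5/3:
  ∫_0^5/3 −u''(x) v(x) dx = ∫_0^5/3 f(x) v(x) dx.
Integrate the LHS by parts once:
  ∫_0^5/3 −u'' v dx = −[u'(x) v(x)]_0^5/3 + ∫_0^5/3 u'(x) v'(x) dx.
Thus ∫_0^5/3 u'(x) v'(x) dx = ∫_0^5/3 f(x) v(x) dx + [u'(x) v(x)]_0^5/3.
Choose V so that boundary terms are either known or forced to vanish.
u has homogeneous Neumann: u'(0) = u'(5/3) = 0. So [u' v]_0^5/3 = 0·v(5/3) − 0·v(0) = 0 for any v; take V = H^1(0, 5/3).
Weak formulation: find u (satisfying any essential BC) such that ∫_0^5/3 u'(x) v'(x) dx = ∫_0^5/3 f v dx for all v ∈ V (homogeneous Neumann, so boundary terms vanish).
Substituting f(x) = x^2 + x - 95/54, the right-hand side is ∫_0^5/3 (x^2 + x - 95/54) v dx.
Compatibility check (pure Neumann): taking v ≡ 1 ∈ V gives 0 = ∫_0^5/3 f dx + (0) − (0), i.e. ∫_0^5/3 f dx must equal u'(0) − u'(5/3) = 0. Indeed ∫_0^5/3 (x^2 + x - 95/54) dx = 0, so the data are compatible. The solution is then unique only up to an additive constant (fix it e.g. by requiring ∫_0^5/3 u dx = 0).


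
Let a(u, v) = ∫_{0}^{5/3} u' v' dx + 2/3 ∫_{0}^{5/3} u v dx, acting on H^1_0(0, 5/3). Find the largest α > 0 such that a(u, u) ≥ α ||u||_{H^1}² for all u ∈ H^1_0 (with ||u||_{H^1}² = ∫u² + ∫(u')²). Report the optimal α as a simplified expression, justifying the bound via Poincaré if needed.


α = (50 + 27*π^2)/(3*(25 + 9*π^2))

Coercivity of a(·,·) on H^1_0(0, 5/3) means a(u, u) ≥ α ||u||_{H^1}² for every u ∈ H^1_0.
The interval has length L = 5/3, and Poincaré/coercivity depend only on L. Here a(u, u) = ∫(u')² + (2/3)·∫u².
Here 0 < c = 2/3 < 1. The condition a(u,u) ≥ α||u||_{H^1}² reads (1−α)∫(u')² ≥ (α−c)∫u². Any admissible α is ≤ 1 (rapidly oscillating u have ∫u²/∫(u')² → 0), and α = 1 would force 0 ≥ (1−c)∫u², impossible since c < 1; so 1−α > 0. By the sharp Poincaré inequality on H^1_0 of an interval of length L, ∫(u')² ≥ (π/L)²∫u² with equality for the first sine mode sin(π(x−x₀)/L) (x₀ the left endpoint), so the inequality holds for all u iff (1−α)(π/L)² ≥ α − c, i.e. α ≤ ((π/L)² + c)/((π/L)² + 1) = (1 + c(L/π)²)/(1 + (L/π)²). With (π/L)² = 9*π^2/25 and c = 2/3, the largest admissible constant is α = ((π/L)² + c)/((π/L)² + 1).
Simplifying, α = (50 + 27*π^2)/(3*(25 + 9*π^2)).


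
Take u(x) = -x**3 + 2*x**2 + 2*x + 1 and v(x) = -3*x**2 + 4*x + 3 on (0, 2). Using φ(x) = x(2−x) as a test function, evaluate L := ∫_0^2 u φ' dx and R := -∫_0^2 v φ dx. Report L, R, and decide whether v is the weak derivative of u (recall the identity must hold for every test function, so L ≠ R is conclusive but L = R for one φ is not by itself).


LHS = -16/5, RHS = -68/15. No, v is not the weak derivative of u.

u(x) = -x**3 + 2*x**2 + 2*x + 1, classical derivative u'(x) = -3*x**2 + 4*x + 2.
φ(x) = x(2−x), so φ'(x) = 2 - 2*x.
Note φ(0) = φ(2) = 0, so the boundary term u·φ vanishes.
LHS = ∫_0^2 u(x) φ'(x) dx = ∫_0^2 (2*x^4 - 6*x^3 + 2*x + 2) dx. Term by term:
  ∫_0^2 2*x^4 dx = 64/5;  ∫_0^2 -6*x^3 dx = -24;  ∫_0^2 2*x dx = 4;
  ∫_0^2 2 dx = 4.
Sum: 64/5 − 24 + 4 + 4 = -16/5.
So LHS = -16/5.
∫_0^2 v(x) φ(x) dx = ∫_0^2 (3*x^4 - 10*x^3 + 5*x^2 + 6*x) dx. Term by term:
  ∫_0^2 3*x^4 dx = 96/5;  ∫_0^2 -10*x^3 dx = -40;  ∫_0^2 5*x^2 dx = 40/3;
  ∫_0^2 6*x dx = 12.
Sum: 96/5 − 40 + 40/3 + 12 = 68/15.
So RHS = -∫_0^2 v(x) φ(x) dx = -68/15.
LHS − RHS = 4/3 ≠ 0, so the identity fails.
(For a valid weak derivative the identity must hold for EVERY test function, in particular this one. The failure shows v is NOT the weak derivative of u.)
Correct weak derivative would be u'(x) = -3*x**2 + 4*x + 2.


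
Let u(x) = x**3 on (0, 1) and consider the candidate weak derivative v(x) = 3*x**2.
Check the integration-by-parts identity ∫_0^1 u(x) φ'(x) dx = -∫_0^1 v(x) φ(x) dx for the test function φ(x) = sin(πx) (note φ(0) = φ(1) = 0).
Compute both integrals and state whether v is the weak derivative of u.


LHS = -3/π + 12/π^3, RHS = -3/π + 12/π^3. Yes, v = u' weakly.

u(x) = x**3, classical derivative u'(x) = 3*x**2.
φ(x) = sin(πx), so φ'(x) = π*cos(π*x).
Note φ(0) = φ(1) = 0, so the boundary term u·φ vanishes.
LHS = ∫_0^1 u(x) φ'(x) dx = ∫_0^1 (π*x^3*cos(π*x)) dx. Term by term:
  ∫_0^1 π*x^3*cos(π*x) dx = -3/π + 12/π^3.
So LHS = -3/π + 12/π^3.
∫_0^1 v(x) φ(x) dx = ∫_0^1 (3*x^2*sin(π*x)) dx. Term by term:
  ∫_0^1 3*x^2*sin(π*x) dx = -12/π^3 + 3/π.
So RHS = -∫_0^1 v(x) φ(x) dx = -3/π + 12/π^3.
LHS = RHS, so the identity holds for this test φ.
Moreover u is smooth here and v(x) = u'(x) = 3*x**2 pointwise, so the identity holds for every test function. Hence v is the weak derivative of u.


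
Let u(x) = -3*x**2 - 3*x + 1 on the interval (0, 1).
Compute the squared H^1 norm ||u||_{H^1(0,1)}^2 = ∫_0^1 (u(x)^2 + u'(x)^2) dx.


||u||_{H^1}^2 = 443/10

The H^1 norm (squared) on an interval (0, L) is
  ||u||_{H^1}^2 = ∫_0^L u(x)^2 dx + ∫_0^L u'(x)^2 dx.
Compute u'(x) = -6*x - 3.
Then u(x)^2 = 9*x**4 + 18*x**3 + 3*x**2 - 6*x + 1 and u'(x)^2 = 36*x**2 + 36*x + 9.
Integrate each monomial from 0 to 1 using ∫_0^1 c·x^n dx = c·1^(n+1)/(n+1):
  ∫_0^1 u(x)^2 dx = ∫_0^1 (9*x^4 + 18*x^3 + 3*x^2 - 6*x + 1) dx. Term by term:
    ∫_0^1 9*x^4 dx = 9/5;  ∫_0^1 18*x^3 dx = 9/2;  ∫_0^1 3*x^2 dx = 1;
    ∫_0^1 -6*x dx = -3;  ∫_0^1 1 dx = 1.
  Sum: 9/5 + 9/2 + 1 − 3 + 1 = 53/10.
  ∫_0^1 u'(x)^2 dx = ∫_0^1 (36*x^2 + 36*x + 9) dx. Term by term:
    ∫_0^1 36*x^2 dx = 12;  ∫_0^1 36*x dx = 18;  ∫_0^1 9 dx = 9.
  Sum: 12 + 18 + 9 = 39.
Adding: ||u||_{H^1}^2 = 53/10 + 39 = 443/10.


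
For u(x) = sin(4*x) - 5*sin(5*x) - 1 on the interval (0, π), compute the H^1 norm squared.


||u||_{H^1(0,π)}^2 = 4 + 669*π/2

u'(x) = 4*cos(4*x) - 25*cos(5*x).
Expand u² and (u')² and integrate term by term on (0, π), using: for integers n ≥ 1, ∫_0^π sin²(nx) dx = ∫_0^π cos²(nx) dx = π/2; for n ≠ n', ∫_0^π sin(nx)sin(n'x) dx = ∫_0^π cos(nx)cos(n'x) dx = 0; and by product-to-sum, ∫_0^π sin(nx)cos(n'x) dx = ½∫_0^π [sin((n+n')x) + sin((n−n')x)] dx, which is 0 when n+n' is even and 2n/(n²−n'²) when n+n' is odd (it need not vanish on (0, π)). For the constant mode: ∫_0^π 1 dx = π, ∫_0^π cos(nx) dx = 0, ∫_0^π sin(nx) dx = (1−(−1)^n)/n.
  u² squared terms: (-1)²·∫1 dx = 1·π = π;  (-5)²·∫sin(5x)² dx = 25·π/2 = 25*π/2;  (1)²·∫sin(4x)² dx = 1·π/2 = π/2.
  u² cross terms: 2·(-1)·(-5)·∫1·sin(5x) dx = 10·(2/5) = 4;  2·(-1)·(1)·∫1·sin(4x) dx = -2·(0) = 0;  2·(-5)·(1)·∫sin(5x)·sin(4x) dx = -10·(0) = 0.
  So ∫_0^π u² dx = π + 25*π/2 + π/2 + 4 + 0 + 0 = 4 + 14*π.
  (u')² squared terms: (-25)²·∫cos(5x)² dx = 625·π/2 = 625*π/2;  (4)²·∫cos(4x)² dx = 16·π/2 = 8*π.
  (u')² cross terms: 2·(-25)·(4)·∫cos(5x)·cos(4x) dx = -200·(0) = 0.
  So ∫_0^π (u')² dx = 625*π/2 + 8*π + 0 = 641*π/2.
||u||_{H^1}^2 = (4 + 14*π) + (641*π/2) = 4 + 669*π/2.


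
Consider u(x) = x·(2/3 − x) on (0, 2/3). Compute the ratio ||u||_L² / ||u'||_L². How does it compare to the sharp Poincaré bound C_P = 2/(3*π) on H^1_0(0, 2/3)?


||u||_L² / ||u'||_L² = sqrt(10)/15 < C_P = 2/(3*π).

u(x) = x·(2/3 − x), so u'(x) = 2/3 - 2*x.
u(x) = x·(2/3 − x) vanishes at x = 0 and x = 2/3, so u ∈ H^1_0(0, 2/3). Differentiate via the product rule and integrate the resulting polynomials term by term.
  ∫_0^2/3 u² dx = ∫_0^2/3 (x^4 - 4*x^3/3 + 4*x^2/9) dx. Term by term:
    ∫_0^2/3 x^4 dx = 32/1215;  ∫_0^2/3 -4*x^3/3 dx = -16/243;  ∫_0^2/3 4*x^2/9 dx = 32/729.
  Sum: 32/1215 − 16/243 + 32/729 = 16/3645.
  ∫_0^2/3 (u')² dx = ∫_0^2/3 (4*x^2 - 8*x/3 + 4/9) dx. Term by term:
    ∫_0^2/3 4*x^2 dx = 32/81;  ∫_0^2/3 -8*x/3 dx = -16/27;  ∫_0^2/3 4/9 dx = 8/27.
  Sum: 32/81 − 16/27 + 8/27 = 8/81.
∫_0^2/3 u² dx = 16/3645, so ||u||_L² = 4*sqrt(5)/135.
∫_0^2/3 (u')² dx = 8/81, so ||u'||_L² = 2*sqrt(2)/9.
Ratio ||u||_L² / ||u'||_L² = sqrt(10)/15.
Sharp Poincaré constant on H^1_0(0, 2/3) is C_P = L/π = 2/(3*π), achieved by sin(3*π/2·x).
A polynomial bump cannot attain the sharp Poincaré constant (only the first sine eigenfunction does), so the ratio is strictly less than C_P, consistent with ||u||_L² ≤ C_P ||u'||_L².


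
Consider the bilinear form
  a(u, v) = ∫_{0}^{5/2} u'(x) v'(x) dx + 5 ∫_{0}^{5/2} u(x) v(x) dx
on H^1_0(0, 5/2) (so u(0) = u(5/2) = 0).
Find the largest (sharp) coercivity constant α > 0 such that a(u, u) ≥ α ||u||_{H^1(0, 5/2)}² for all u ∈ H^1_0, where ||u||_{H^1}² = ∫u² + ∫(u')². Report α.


α = 1

Coercivity of a(·,·) on H^1_0(0, 5/2) means a(u, u) ≥ α ||u||_{H^1}² for every u ∈ H^1_0.
The interval has length L = 5/2, and Poincaré/coercivity depend only on L. Here a(u, u) = ∫(u')² + (5)·∫u².
Here c = 5 ≥ 1, so a(u,u) = ∫(u')² + c∫u² ≥ ∫(u')² + ∫u² = ||u||_{H^1}², i.e. α = 1 works. No larger α is possible: a(u,u) ≥ α||u||_{H^1}² means (1−α)∫(u')² ≥ (α−c)∫u², and for the modes u_n = sin(nπ(x−x₀)/L) (x₀ the left endpoint) one has ∫u_n²/∫(u_n')² = (L/(nπ))² → 0, so a(u_n,u_n)/||u_n||_{H^1}² → 1. Hence the optimal constant is α = 1.
Therefore α = 1.


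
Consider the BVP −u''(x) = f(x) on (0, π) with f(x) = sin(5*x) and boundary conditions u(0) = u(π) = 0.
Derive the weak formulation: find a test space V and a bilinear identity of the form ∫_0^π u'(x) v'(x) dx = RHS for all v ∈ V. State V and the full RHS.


V = H^1_0(0, π) (so v(0) = v(π) = 0); weak form: ∫_0^π u'v' dx = ∫_0^π (sin(5*x)) v dx for all v ∈ V.

Multiply both sides by a test function v and integrate from 0 to π:
  ∫_0^π −u''(x) v(x) dx = ∫_0^π f(x) v(x) dx.
Integrate the LHS by parts once:
  ∫_0^π −u'' v dx = −[u'(x) v(x)]_0^π + ∫_0^π u'(x) v'(x) dx.
Thus ∫_0^π u'(x) v'(x) dx = ∫_0^π f(x) v(x) dx + [u'(x) v(x)]_0^π.
Choose V so that boundary terms are either known or forced to vanish.
u is Dirichlet: u(0) = u(π) = 0. Let V = H^1_0(0, π); then v(0) = v(π) = 0, and [u' v]_0^π = 0.
Weak formulation: find u (satisfying any essential BC) such that ∫_0^π u'(x) v'(x) dx = ∫_0^π f v dx for all v ∈ V.
Substituting f(x) = sin(5*x), the right-hand side is ∫_0^π (sin(5*x)) v dx.


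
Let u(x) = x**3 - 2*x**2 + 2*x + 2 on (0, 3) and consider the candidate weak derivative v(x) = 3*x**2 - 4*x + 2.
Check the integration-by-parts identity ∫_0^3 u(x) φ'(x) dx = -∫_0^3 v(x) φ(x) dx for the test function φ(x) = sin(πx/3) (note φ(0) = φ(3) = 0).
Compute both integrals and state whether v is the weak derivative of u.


LHS = -57/π + 324/π^3, RHS = -57/π + 324/π^3. Yes, v = u' weakly.

u(x) = x**3 - 2*x**2 + 2*x + 2, classical derivative u'(x) = 3*x**2 - 4*x + 2.
φ(x) = sin(πx/3), so φ'(x) = π*cos(π*x/3)/3.
Note φ(0) = φ(3) = 0, so the boundary term u·φ vanishes.
LHS = ∫_0^3 u(x) φ'(x) dx = ∫_0^3 (π*x^3*cos(π*x/3)/3 - 2*π*x^2*cos(π*x/3)/3 + 2*π*x*cos(π*x/3)/3 + 2*π*cos(π*x/3)/3) dx. Term by term:
  ∫_0^3 2*π*cos(π*x/3)/3 dx = 0;  ∫_0^3 -2*π*x^2*cos(π*x/3)/3 dx = 36/π;  ∫_0^3 π*x^3*cos(π*x/3)/3 dx = -81/π + 324/π^3;
  ∫_0^3 2*π*x*cos(π*x/3)/3 dx = -12/π.
Sum: 0 + 36/π + -81/π + 324/π^3 − 12/π = -57/π + 324/π^3.
So LHS = -57/π + 324/π^3.
∫_0^3 v(x) φ(x) dx = ∫_0^3 (3*x^2*sin(π*x/3) - 4*x*sin(π*x/3) + 2*sin(π*x/3)) dx. Term by term:
  ∫_0^3 2*sin(π*x/3) dx = 12/π;  ∫_0^3 -4*x*sin(π*x/3) dx = -36/π;  ∫_0^3 3*x^2*sin(π*x/3) dx = -324/π^3 + 81/π.
Sum: 12/π − 36/π + -324/π^3 + 81/π = -324/π^3 + 57/π.
So RHS = -∫_0^3 v(x) φ(x) dx = -57/π + 324/π^3.
LHS = RHS, so the identity holds for this test φ.
Moreover u is smooth here and v(x) = u'(x) = 3*x**2 - 4*x + 2 pointwise, so the identity holds for every test function. Hence v is the weak derivative of u.


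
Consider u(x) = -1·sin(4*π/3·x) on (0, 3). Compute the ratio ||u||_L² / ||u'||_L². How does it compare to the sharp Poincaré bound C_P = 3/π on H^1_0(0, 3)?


||u||_L² / ||u'||_L² = 3/(4*π) < C_P = 3/π.

u(x) = -1·sin(4*π/3·x), so u'(x) = -4*π*cos(4*π*x/3)/3.
Writing u(x) = A·sin(kπx/L) with A = -1 and k = 4, use ∫_0^L sin²(kπx/L) dx = L/2 and ∫_0^L cos²(kπx/L) dx = L/2.
u² = 1·sin²(4*π/3·x) and (u')² = 16*π^2/9·cos²(4*π/3·x), and each of sin², cos² integrates to L/2 = 3/2 over (0, 3).
∫_0^3 u² dx = 3/2, so ||u||_L² = sqrt(6)/2.
∫_0^3 (u')² dx = 8*π^2/3, so ||u'||_L² = 2*sqrt(6)*π/3.
Ratio ||u||_L² / ||u'||_L² = 3/(4*π).
Sharp Poincaré constant on H^1_0(0, 3) is C_P = L/π = 3/π, achieved by sin(π/3·x).
This is the k = 4 harmonic; the ratio L/(kπ) is strictly less than C_P = L/π, consistent with the sharp inequality ||u||_L² ≤ C_P ||u'||_L².


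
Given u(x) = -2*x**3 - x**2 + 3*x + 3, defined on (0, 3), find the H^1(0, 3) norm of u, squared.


||u||_{H^1}^2 = 40491/14

The H^1 norm (squared) on an interval (0, L) is
  ||u||_{H^1}^2 = ∫_0^L u(x)^2 dx + ∫_0^L u'(x)^2 dx.
Compute u'(x) = -6*x**2 - 2*x + 3.
Then u(x)^2 = 4*x**6 + 4*x**5 - 11*x**4 - 18*x**3 + 3*x**2 + 18*x + 9 and u'(x)^2 = 36*x**4 + 24*x**3 - 32*x**2 - 12*x + 9.
Integrate each monomial from 0 to 3 using ∫_0^3 c·x^n dx = c·3^(n+1)/(n+1):
  ∫_0^3 u(x)^2 dx = ∫_0^3 (4*x^6 + 4*x^5 - 11*x^4 - 18*x^3 + 3*x^2 + 18*x + 9) dx. Term by term:
    ∫_0^3 4*x^6 dx = 8748/7;  ∫_0^3 4*x^5 dx = 486;  ∫_0^3 -11*x^4 dx = -2673/5;
    ∫_0^3 -18*x^3 dx = -729/2;  ∫_0^3 3*x^2 dx = 27;  ∫_0^3 18*x dx = 81;
    ∫_0^3 9 dx = 27.
  Sum: 8748/7 + 486 − 2673/5 − 729/2 + 27 + 81 + 27 = 68013/70.
  ∫_0^3 u'(x)^2 dx = ∫_0^3 (36*x^4 + 24*x^3 - 32*x^2 - 12*x + 9) dx. Term by term:
    ∫_0^3 36*x^4 dx = 8748/5;  ∫_0^3 24*x^3 dx = 486;  ∫_0^3 -32*x^2 dx = -288;
    ∫_0^3 -12*x dx = -54;  ∫_0^3 9 dx = 27.
  Sum: 8748/5 + 486 − 288 − 54 + 27 = 9603/5.
Adding: ||u||_{H^1}^2 = 68013/70 + 9603/5 = 40491/14.


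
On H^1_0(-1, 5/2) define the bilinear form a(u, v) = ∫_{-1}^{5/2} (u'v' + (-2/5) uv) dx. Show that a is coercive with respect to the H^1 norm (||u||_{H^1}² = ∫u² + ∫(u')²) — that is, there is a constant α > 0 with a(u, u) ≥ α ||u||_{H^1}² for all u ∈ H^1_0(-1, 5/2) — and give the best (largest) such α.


α = 2*(-49 + 10*π^2)/(5*(4*π^2 + 49))

Coercivity of a(·,·) on H^1_0(-1, 5/2) means a(u, u) ≥ α ||u||_{H^1}² for every u ∈ H^1_0.
The interval has length L = 7/2, and Poincaré/coercivity depend only on L. Here a(u, u) = ∫(u')² + (-2/5)·∫u².
Here c = -2/5 < 0 with |c| < (π/L)² = 4*π^2/49, so coercivity still holds. The condition a(u,u) ≥ α||u||_{H^1}² reads (1−α)∫(u')² ≥ (α−c)∫u². Any admissible α is ≤ 1 (rapidly oscillating u have ∫u²/∫(u')² → 0), and α = 1 would force 0 ≥ (1−c)∫u², impossible since c < 1; so 1−α > 0. By the sharp Poincaré inequality on H^1_0 of an interval of length L, ∫(u')² ≥ (π/L)²∫u² with equality for the first sine mode sin(π(x−x₀)/L) (x₀ the left endpoint), so the inequality holds for all u iff (1−α)(π/L)² ≥ α − c, i.e. α ≤ ((π/L)² + c)/((π/L)² + 1) = (1 + c(L/π)²)/(1 + (L/π)²). (Direct route, valid since c ≤ 0: Poincaré gives c∫u² ≥ c(L/π)²∫(u')², so a(u,u) ≥ (1 + c(L/π)²)∫(u')², while ||u||_{H^1}² ≤ (1 + (L/π)²)∫(u')²; dividing yields the same α.) With (π/L)² = 4*π^2/49 and c = -2/5, the largest admissible constant is α = ((π/L)² + c)/((π/L)² + 1).
Simplifying, α = 2*(-49 + 10*π^2)/(5*(4*π^2 + 49)).


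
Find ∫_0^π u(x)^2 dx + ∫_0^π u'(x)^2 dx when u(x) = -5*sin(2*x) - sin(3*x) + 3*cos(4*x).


||u||_{H^1(0,π)}^2 = 612/7 + 144*π

u'(x) = -12*sin(4*x) - 10*cos(2*x) - 3*cos(3*x).
Expand u² and (u')² and integrate term by term on (0, π), using: for integers n ≥ 1, ∫_0^π sin²(nx) dx = ∫_0^π cos²(nx) dx = π/2; for n ≠ n', ∫_0^π sin(nx)sin(n'x) dx = ∫_0^π cos(nx)cos(n'x) dx = 0; and by product-to-sum, ∫_0^π sin(nx)cos(n'x) dx = ½∫_0^π [sin((n+n')x) + sin((n−n')x)] dx, which is 0 when n+n' is even and 2n/(n²−n'²) when n+n' is odd (it need not vanish on (0, π)).
  u² squared terms: (-1)²·∫sin(3x)² dx = 1·π/2 = π/2;  (-5)²·∫sin(2x)² dx = 25·π/2 = 25*π/2;  (3)²·∫cos(4x)² dx = 9·π/2 = 9*π/2.
  u² cross terms: 2·(-1)·(-5)·∫sin(3x)·sin(2x) dx = 10·(0) = 0;  2·(-1)·(3)·∫sin(3x)·cos(4x) dx = -6·(-6/7) = 36/7;  2·(-5)·(3)·∫sin(2x)·cos(4x) dx = -30·(0) = 0.
  So ∫_0^π u² dx = π/2 + 25*π/2 + 9*π/2 + 0 + 36/7 + 0 = 36/7 + 35*π/2.
  (u')² squared terms: (-12)²·∫sin(4x)² dx = 144·π/2 = 72*π;  (-10)²·∫cos(2x)² dx = 100·π/2 = 50*π;  (-3)²·∫cos(3x)² dx = 9·π/2 = 9*π/2.
  (u')² cross terms: 2·(-12)·(-10)·∫sin(4x)·cos(2x) dx = 240·(0) = 0;  2·(-12)·(-3)·∫sin(4x)·cos(3x) dx = 72·(8/7) = 576/7;  2·(-10)·(-3)·∫cos(2x)·cos(3x) dx = 60·(0) = 0.
  So ∫_0^π (u')² dx = 72*π + 50*π + 9*π/2 + 0 + 576/7 + 0 = 576/7 + 253*π/2.
||u||_{H^1}^2 = (36/7 + 35*π/2) + (576/7 + 253*π/2) = 612/7 + 144*π.


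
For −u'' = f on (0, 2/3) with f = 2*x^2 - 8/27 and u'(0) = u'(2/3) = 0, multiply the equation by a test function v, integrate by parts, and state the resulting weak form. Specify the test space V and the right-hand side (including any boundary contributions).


V = H^1(0, 2/3) (no boundary constraint on v; u is determined up to an additive constant); weak form: ∫_0^2/3 u'v' dx = ∫_0^2/3 (2*x^2 - 8/27) v dx for all v ∈ V.

Multiply both sides by a test function v and integrate from 0 to 2/3:
  ∫_0^2/3 −u''(x) v(x) dx = ∫_0^2/3 f(x) v(x) dx.
Integrate the LHS by parts once:
  ∫_0^2/3 −u'' v dx = −[u'(x) v(x)]_0^2/3 + ∫_0^2/3 u'(x) v'(x) dx.
Thus ∫_0^2/3 u'(x) v'(x) dx = ∫_0^2/3 f(x) v(x) dx + [u'(x) v(x)]_0^2/3.
Choose V so that boundary terms are either known or forced to vanish.
u has homogeneous Neumann: u'(0) = u'(2/3) = 0. So [u' v]_0^2/3 = 0·v(2/3) − 0·v(0) = 0 for any v; take V = H^1(0, 2/3).
Weak formulation: find u (satisfying any essential BC) such that ∫_0^2/3 u'(x) v'(x) dx = ∫_0^2/3 f v dx for all v ∈ V (homogeneous Neumann, so boundary terms vanish).
Substituting f(x) = 2*x^2 - 8/27, the right-hand side is ∫_0^2/3 (2*x^2 - 8/27) v dx.
Compatibility check (pure Neumann): taking v ≡ 1 ∈ V gives 0 = ∫_0^2/3 f dx + (0) − (0), i.e. ∫_0^2/3 f dx must equal u'(0) − u'(2/3) = 0. Indeed ∫_0^2/3 (2*x^2 - 8/27) dx = 0, so the data are compatible. The solution is then unique only up to an additive constant (fix it e.g. by requiring ∫_0^2/3 u dx = 0).


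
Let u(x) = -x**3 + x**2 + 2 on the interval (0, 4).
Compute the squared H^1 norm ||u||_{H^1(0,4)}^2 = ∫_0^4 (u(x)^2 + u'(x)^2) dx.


||u||_{H^1}^2 = 45904/21

The H^1 norm (squared) on an interval (0, L) is
  ||u||_{H^1}^2 = ∫_0^L u(x)^2 dx + ∫_0^L u'(x)^2 dx.
Compute u'(x) = -3*x**2 + 2*x.
Then u(x)^2 = x**6 - 2*x**5 + x**4 - 4*x**3 + 4*x**2 + 4 and u'(x)^2 = 9*x**4 - 12*x**3 + 4*x**2.
Integrate each monomial from 0 to 4 using ∫_0^4 c·x^n dx = c·4^(n+1)/(n+1):
  ∫_0^4 u(x)^2 dx = ∫_0^4 (x^6 - 2*x^5 + x^4 - 4*x^3 + 4*x^2 + 4) dx. Term by term:
    ∫_0^4 x^6 dx = 16384/7;  ∫_0^4 -2*x^5 dx = -4096/3;  ∫_0^4 x^4 dx = 1024/5;
    ∫_0^4 -4*x^3 dx = -256;  ∫_0^4 4*x^2 dx = 256/3;  ∫_0^4 4 dx = 16.
  Sum: 16384/7 − 4096/3 + 1024/5 − 256 + 256/3 + 16 = 35888/35.
  ∫_0^4 u'(x)^2 dx = ∫_0^4 (9*x^4 - 12*x^3 + 4*x^2) dx. Term by term:
    ∫_0^4 9*x^4 dx = 9216/5;  ∫_0^4 -12*x^3 dx = -768;  ∫_0^4 4*x^2 dx = 256/3.
  Sum: 9216/5 − 768 + 256/3 = 17408/15.
Adding: ||u||_{H^1}^2 = 35888/35 + 17408/15 = 45904/21.


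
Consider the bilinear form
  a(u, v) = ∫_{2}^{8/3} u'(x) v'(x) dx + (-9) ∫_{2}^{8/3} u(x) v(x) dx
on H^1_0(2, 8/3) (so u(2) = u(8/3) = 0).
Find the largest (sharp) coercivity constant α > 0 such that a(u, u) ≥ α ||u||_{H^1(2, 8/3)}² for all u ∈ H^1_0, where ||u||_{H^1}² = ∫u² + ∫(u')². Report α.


α = 9*(-4 + π^2)/(4 + 9*π^2)

Coercivity of a(·,·) on H^1_0(2, 8/3) means a(u, u) ≥ α ||u||_{H^1}² for every u ∈ H^1_0.
The interval has length L = 2/3, and Poincaré/coercivity depend only on L. Here a(u, u) = ∫(u')² + (-9)·∫u².
Here c = -9 < 0 with |c| < (π/L)² = 9*π^2/4, so coercivity still holds. The condition a(u,u) ≥ α||u||_{H^1}² reads (1−α)∫(u')² ≥ (α−c)∫u². Any admissible α is ≤ 1 (rapidly oscillating u have ∫u²/∫(u')² → 0), and α = 1 would force 0 ≥ (1−c)∫u², impossible since c < 1; so 1−α > 0. By the sharp Poincaré inequality on H^1_0 of an interval of length L, ∫(u')² ≥ (π/L)²∫u² with equality for the first sine mode sin(π(x−x₀)/L) (x₀ the left endpoint), so the inequality holds for all u iff (1−α)(π/L)² ≥ α − c, i.e. α ≤ ((π/L)² + c)/((π/L)² + 1) = (1 + c(L/π)²)/(1 + (L/π)²). (Direct route, valid since c ≤ 0: Poincaré gives c∫u² ≥ c(L/π)²∫(u')², so a(u,u) ≥ (1 + c(L/π)²)∫(u')², while ||u||_{H^1}² ≤ (1 + (L/π)²)∫(u')²; dividing yields the same α.) With (π/L)² = 9*π^2/4 and c = -9, the largest admissible constant is α = ((π/L)² + c)/((π/L)² + 1).
Simplifying, α = 9*(-4 + π^2)/(4 + 9*π^2).


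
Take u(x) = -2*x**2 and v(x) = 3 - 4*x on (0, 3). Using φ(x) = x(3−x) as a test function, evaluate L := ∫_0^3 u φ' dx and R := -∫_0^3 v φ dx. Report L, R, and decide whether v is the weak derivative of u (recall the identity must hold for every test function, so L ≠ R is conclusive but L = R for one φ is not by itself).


LHS = 27, RHS = 27/2. No, v is not the weak derivative of u.

u(x) = -2*x**2, classical derivative u'(x) = -4*x.
φ(x) = x(3−x), so φ'(x) = 3 - 2*x.
Note φ(0) = φ(3) = 0, so the boundary term u·φ vanishes.
LHS = ∫_0^3 u(x) φ'(x) dx = ∫_0^3 (4*x^3 - 6*x^2) dx. Term by term:
  ∫_0^3 4*x^3 dx = 81;  ∫_0^3 -6*x^2 dx = -54.
Sum: 81 − 54 = 27.
So LHS = 27.
∫_0^3 v(x) φ(x) dx = ∫_0^3 (4*x^3 - 15*x^2 + 9*x) dx. Term by term:
  ∫_0^3 4*x^3 dx = 81;  ∫_0^3 -15*x^2 dx = -135;  ∫_0^3 9*x dx = 81/2.
Sum: 81 − 135 + 81/2 = -27/2.
So RHS = -∫_0^3 v(x) φ(x) dx = 27/2.
LHS − RHS = 27/2 ≠ 0, so the identity fails.
(For a valid weak derivative the identity must hold for EVERY test function, in particular this one. The failure shows v is NOT the weak derivative of u.)
Correct weak derivative would be u'(x) = -4*x.


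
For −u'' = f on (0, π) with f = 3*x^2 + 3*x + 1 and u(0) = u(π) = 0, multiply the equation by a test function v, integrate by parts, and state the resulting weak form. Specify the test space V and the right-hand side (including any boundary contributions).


V = H^1_0(0, π) (so v(0) = v(π) = 0); weak form: ∫_0^π u'v' dx = ∫_0^π (3*x^2 + 3*x + 1) v dx for all v ∈ V.

Multiply both sides by a test function v and integrate from 0 to π:
  ∫_0^π −u''(x) v(x) dx = ∫_0^π f(x) v(x) dx.
Integrate the LHS by parts once:
  ∫_0^π −u'' v dx = −[u'(x) v(x)]_0^π + ∫_0^π u'(x) v'(x) dx.
Thus ∫_0^π u'(x) v'(x) dx = ∫_0^π f(x) v(x) dx + [u'(x) v(x)]_0^π.
Choose V so that boundary terms are either known or forced to vanish.
u is Dirichlet: u(0) = u(π) = 0. Let V = H^1_0(0, π); then v(0) = v(π) = 0, and [u' v]_0^π = 0.
Weak formulation: find u (satisfying any essential BC) such that ∫_0^π u'(x) v'(x) dx = ∫_0^π f v dx for all v ∈ V.
Substituting f(x) = 3*x^2 + 3*x + 1, the right-hand side is ∫_0^π (3*x^2 + 3*x + 1) v dx.


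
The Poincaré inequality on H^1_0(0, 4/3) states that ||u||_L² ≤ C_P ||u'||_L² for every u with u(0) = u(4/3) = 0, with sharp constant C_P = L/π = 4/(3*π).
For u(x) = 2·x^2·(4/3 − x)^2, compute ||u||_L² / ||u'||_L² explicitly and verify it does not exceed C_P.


||u||_L² / ||u'||_L² = 2*sqrt(3)/9 < C_P = 4/(3*π).

u(x) = 2·x^2·(4/3 − x)^2, so u'(x) = 8*x*(3*x - 4)*(3*x - 2)/9.
u(x) = 2·x^2·(4/3 − x)^2 vanishes at x = 0 and x = 4/3, so u ∈ H^1_0(0, 4/3). Differentiate via the product rule and integrate the resulting polynomials term by term.
  ∫_0^4/3 u² dx = ∫_0^4/3 (4*x^8 - 64*x^7/3 + 128*x^6/3 - 1024*x^5/27 + 1024*x^4/81) dx. Term by term:
    ∫_0^4/3 4*x^8 dx = 1048576/177147;  ∫_0^4/3 -64*x^7/3 dx = -524288/19683;  ∫_0^4/3 128*x^6/3 dx = 2097152/45927;
    ∫_0^4/3 -1024*x^5/27 dx = -2097152/59049;  ∫_0^4/3 1024*x^4/81 dx = 1048576/98415.
  Sum: 1048576/177147 − 524288/19683 + 2097152/45927 − 2097152/59049 + 1048576/98415 = 524288/6200145.
  ∫_0^4/3 (u')² dx = ∫_0^4/3 (64*x^6 - 256*x^5 + 3328*x^4/9 - 2048*x^3/9 + 4096*x^2/81) dx. Term by term:
    ∫_0^4/3 64*x^6 dx = 1048576/15309;  ∫_0^4/3 -256*x^5 dx = -524288/2187;  ∫_0^4/3 3328*x^4/9 dx = 3407872/10935;
    ∫_0^4/3 -2048*x^3/9 dx = -131072/729;  ∫_0^4/3 4096*x^2/81 dx = 262144/6561.
  Sum: 1048576/15309 − 524288/2187 + 3407872/10935 − 131072/729 + 262144/6561 = 131072/229635.
∫_0^4/3 u² dx = 524288/6200145, so ||u||_L² = 512*sqrt(210)/25515.
∫_0^4/3 (u')² dx = 131072/229635, so ||u'||_L² = 256*sqrt(70)/2835.
Ratio ||u||_L² / ||u'||_L² = 2*sqrt(3)/9.
Sharp Poincaré constant on H^1_0(0, 4/3) is C_P = L/π = 4/(3*π), achieved by sin(3*π/4·x).
A polynomial bump cannot attain the sharp Poincaré constant (only the first sine eigenfunction does), so the ratio is strictly less than C_P, consistent with ||u||_L² ≤ C_P ||u'||_L².


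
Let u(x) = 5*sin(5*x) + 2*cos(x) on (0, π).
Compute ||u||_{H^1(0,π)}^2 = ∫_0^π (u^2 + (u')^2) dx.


||u||_{H^1(0,π)}^2 = 329*π

u'(x) = -2*sin(x) + 25*cos(5*x).
Expand u² and (u')² and integrate term by term on (0, π), using: for integers n ≥ 1, ∫_0^π sin²(nx) dx = ∫_0^π cos²(nx) dx = π/2; for n ≠ n', ∫_0^π sin(nx)sin(n'x) dx = ∫_0^π cos(nx)cos(n'x) dx = 0; and by product-to-sum, ∫_0^π sin(nx)cos(n'x) dx = ½∫_0^π [sin((n+n')x) + sin((n−n')x)] dx, which is 0 when n+n' is even and 2n/(n²−n'²) when n+n' is odd (it need not vanish on (0, π)).
  u² squared terms: (2)²·∫cos(x)² dx = 4·π/2 = 2*π;  (5)²·∫sin(5x)² dx = 25·π/2 = 25*π/2.
  u² cross terms: 2·(2)·(5)·∫cos(x)·sin(5x) dx = 20·(0) = 0.
  So ∫_0^π u² dx = 2*π + 25*π/2 + 0 = 29*π/2.
  (u')² squared terms: (-2)²·∫sin(x)² dx = 4·π/2 = 2*π;  (25)²·∫cos(5x)² dx = 625·π/2 = 625*π/2.
  (u')² cross terms: 2·(-2)·(25)·∫sin(x)·cos(5x) dx = -100·(0) = 0.
  So ∫_0^π (u')² dx = 2*π + 625*π/2 + 0 = 629*π/2.
||u||_{H^1}^2 = (29*π/2) + (629*π/2) = 329*π.


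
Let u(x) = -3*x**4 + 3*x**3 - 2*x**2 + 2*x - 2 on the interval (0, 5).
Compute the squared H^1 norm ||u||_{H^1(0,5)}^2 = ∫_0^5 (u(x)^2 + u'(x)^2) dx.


||u||_{H^1}^2 = 201549035/84

The H^1 norm (squared) on an interval (0, L) is
  ||u||_{H^1}^2 = ∫_0^L u(x)^2 dx + ∫_0^L u'(x)^2 dx.
Compute u'(x) = -12*x**3 + 9*x**2 - 4*x + 2.
Then u(x)^2 = 9*x**8 - 18*x**7 + 21*x**6 - 24*x**5 + 28*x**4 - 20*x**3 + 12*x**2 - 8*x + 4 and u'(x)^2 = 144*x**6 - 216*x**5 + 177*x**4 - 120*x**3 + 52*x**2 - 16*x + 4.
Integrate each monomial from 0 to 5 using ∫_0^5 c·x^n dx = c·5^(n+1)/(n+1):
  ∫_0^5 u(x)^2 dx = ∫_0^5 (9*x^8 - 18*x^7 + 21*x^6 - 24*x^5 + 28*x^4 - 20*x^3 + 12*x^2 - 8*x + 4) dx. Term by term:
    ∫_0^5 9*x^8 dx = 1953125;  ∫_0^5 -18*x^7 dx = -3515625/4;  ∫_0^5 21*x^6 dx = 234375;
    ∫_0^5 -24*x^5 dx = -62500;  ∫_0^5 28*x^4 dx = 17500;  ∫_0^5 -20*x^3 dx = -3125;
    ∫_0^5 12*x^2 dx = 500;  ∫_0^5 -8*x dx = -100;  ∫_0^5 4 dx = 20.
  Sum: 1953125 − 3515625/4 + 234375 − 62500 + 17500 − 3125 + 500 − 100 + 20 = 5043555/4.
  ∫_0^5 u'(x)^2 dx = ∫_0^5 (144*x^6 - 216*x^5 + 177*x^4 - 120*x^3 + 52*x^2 - 16*x + 4) dx. Term by term:
    ∫_0^5 144*x^6 dx = 11250000/7;  ∫_0^5 -216*x^5 dx = -562500;  ∫_0^5 177*x^4 dx = 110625;
    ∫_0^5 -120*x^3 dx = -18750;  ∫_0^5 52*x^2 dx = 6500/3;  ∫_0^5 -16*x dx = -200;
    ∫_0^5 4 dx = 20.
  Sum: 11250000/7 − 562500 + 110625 − 18750 + 6500/3 − 200 + 20 = 23908595/21.
Adding: ||u||_{H^1}^2 = 5043555/4 + 23908595/21 = 201549035/84.


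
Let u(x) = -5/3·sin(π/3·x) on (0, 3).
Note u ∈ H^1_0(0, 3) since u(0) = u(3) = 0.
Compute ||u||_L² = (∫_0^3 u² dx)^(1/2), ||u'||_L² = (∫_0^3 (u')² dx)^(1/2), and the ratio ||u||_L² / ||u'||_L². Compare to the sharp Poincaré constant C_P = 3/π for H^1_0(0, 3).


||u||_L² / ||u'||_L² = 3/π = C_P.

u(x) = -5/3·sin(π/3·x), so u'(x) = -5*π*cos(π*x/3)/9.
Writing u(x) = A·sin(kπx/L) with A = -5/3 and k = 1, use ∫_0^L sin²(kπx/L) dx = L/2 and ∫_0^L cos²(kπx/L) dx = L/2.
u² = 25/9·sin²(π/3·x) and (u')² = 25*π^2/81·cos²(π/3·x), and each of sin², cos² integrates to L/2 = 3/2 over (0, 3).
∫_0^3 u² dx = 25/6, so ||u||_L² = 5*sqrt(6)/6.
∫_0^3 (u')² dx = 25*π^2/54, so ||u'||_L² = 5*sqrt(6)*π/18.
Ratio ||u||_L² / ||u'||_L² = 3/π.
Sharp Poincaré constant on H^1_0(0, 3) is C_P = L/π = 3/π, achieved by sin(π/3·x).
This is the k = 1 eigenfunction (up to amplitude), so the ratio equals the sharp Poincaré constant exactly.


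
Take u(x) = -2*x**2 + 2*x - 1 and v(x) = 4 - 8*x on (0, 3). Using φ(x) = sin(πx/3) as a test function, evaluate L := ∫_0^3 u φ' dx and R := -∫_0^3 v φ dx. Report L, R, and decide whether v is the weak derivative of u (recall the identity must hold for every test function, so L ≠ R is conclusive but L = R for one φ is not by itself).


LHS = 24/π, RHS = 48/π. No, v is not the weak derivative of u.

u(x) = -2*x**2 + 2*x - 1, classical derivative u'(x) = 2 - 4*x.
φ(x) = sin(πx/3), so φ'(x) = π*cos(π*x/3)/3.
Note φ(0) = φ(3) = 0, so the boundary term u·φ vanishes.
LHS = ∫_0^3 u(x) φ'(x) dx = ∫_0^3 (-2*π*x^2*cos(π*x/3)/3 + 2*π*x*cos(π*x/3)/3 - π*cos(π*x/3)/3) dx. Term by term:
  ∫_0^3 -π*cos(π*x/3)/3 dx = 0;  ∫_0^3 -2*π*x^2*cos(π*x/3)/3 dx = 36/π;  ∫_0^3 2*π*x*cos(π*x/3)/3 dx = -12/π.
Sum: 0 + 36/π − 12/π = 24/π.
So LHS = 24/π.
∫_0^3 v(x) φ(x) dx = ∫_0^3 (-8*x*sin(π*x/3) + 4*sin(π*x/3)) dx. Term by term:
  ∫_0^3 4*sin(π*x/3) dx = 24/π;  ∫_0^3 -8*x*sin(π*x/3) dx = -72/π.
Sum: 24/π − 72/π = -48/π.
So RHS = -∫_0^3 v(x) φ(x) dx = 48/π.
LHS − RHS = -24/π ≠ 0, so the identity fails.
(For a valid weak derivative the identity must hold for EVERY test function, in particular this one. The failure shows v is NOT the weak derivative of u.)
Correct weak derivative would be u'(x) = 2 - 4*x.


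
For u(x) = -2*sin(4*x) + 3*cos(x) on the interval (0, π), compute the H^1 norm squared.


||u||_{H^1(0,π)}^2 = -64/5 + 43*π

u'(x) = -3*sin(x) - 8*cos(4*x).
Expand u² and (u')² and integrate term by term on (0, π), using: for integers n ≥ 1, ∫_0^π sin²(nx) dx = ∫_0^π cos²(nx) dx = π/2; for n ≠ n', ∫_0^π sin(nx)sin(n'x) dx = ∫_0^π cos(nx)cos(n'x) dx = 0; and by product-to-sum, ∫_0^π sin(nx)cos(n'x) dx = ½∫_0^π [sin((n+n')x) + sin((n−n')x)] dx, which is 0 when n+n' is even and 2n/(n²−n'²) when n+n' is odd (it need not vanish on (0, π)).
  u² squared terms: (-2)²·∫sin(4x)² dx = 4·π/2 = 2*π;  (3)²·∫cos(x)² dx = 9·π/2 = 9*π/2.
  u² cross terms: 2·(-2)·(3)·∫sin(4x)·cos(x) dx = -12·(8/15) = -32/5.
  So ∫_0^π u² dx = 2*π + 9*π/2 − 32/5 = -32/5 + 13*π/2.
  (u')² squared terms: (-8)²·∫cos(4x)² dx = 64·π/2 = 32*π;  (-3)²·∫sin(x)² dx = 9·π/2 = 9*π/2.
  (u')² cross terms: 2·(-8)·(-3)·∫cos(4x)·sin(x) dx = 48·(-2/15) = -32/5.
  So ∫_0^π (u')² dx = 32*π + 9*π/2 − 32/5 = -32/5 + 73*π/2.
||u||_{H^1}^2 = (-32/5 + 13*π/2) + (-32/5 + 73*π/2) = -64/5 + 43*π.


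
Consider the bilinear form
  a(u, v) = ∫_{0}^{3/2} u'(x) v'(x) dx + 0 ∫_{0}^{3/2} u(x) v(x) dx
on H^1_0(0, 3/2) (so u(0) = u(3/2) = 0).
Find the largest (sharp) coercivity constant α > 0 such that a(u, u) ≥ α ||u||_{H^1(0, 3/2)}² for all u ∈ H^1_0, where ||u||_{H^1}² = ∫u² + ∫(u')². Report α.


α = 4*π^2/(9 + 4*π^2)

Coercivity of a(·,·) on H^1_0(0, 3/2) means a(u, u) ≥ α ||u||_{H^1}² for every u ∈ H^1_0.
The interval has length L = 3/2, and Poincaré/coercivity depend only on L. Here a(u, u) = ∫(u')² + (0)·∫u².
Here c = 0, so a(u,u) = ∫(u')² alone. The condition a(u,u) ≥ α||u||_{H^1}² reads (1−α)∫(u')² ≥ (α−c)∫u². Any admissible α is ≤ 1 (rapidly oscillating u have ∫u²/∫(u')² → 0), and α = 1 would force 0 ≥ (1−c)∫u², impossible since c < 1; so 1−α > 0. By the sharp Poincaré inequality on H^1_0 of an interval of length L, ∫(u')² ≥ (π/L)²∫u² with equality for the first sine mode sin(π(x−x₀)/L) (x₀ the left endpoint), so the inequality holds for all u iff (1−α)(π/L)² ≥ α − c, i.e. α ≤ ((π/L)² + c)/((π/L)² + 1) = (1 + c(L/π)²)/(1 + (L/π)²). (Direct route, valid since c ≤ 0: Poincaré gives c∫u² ≥ c(L/π)²∫(u')², so a(u,u) ≥ (1 + c(L/π)²)∫(u')², while ||u||_{H^1}² ≤ (1 + (L/π)²)∫(u')²; dividing yields the same α.) With (π/L)² = 4*π^2/9 and c = 0, the largest admissible constant is α = ((π/L)² + c)/((π/L)² + 1).
Simplifying, α = 4*π^2/(9 + 4*π^2).


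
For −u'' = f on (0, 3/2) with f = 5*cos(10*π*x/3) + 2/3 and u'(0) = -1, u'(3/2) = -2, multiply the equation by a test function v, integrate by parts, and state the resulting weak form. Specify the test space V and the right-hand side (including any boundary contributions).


V = H^1(0, 3/2) (v unrestricted at boundary; u is determined up to an additive constant); weak form: ∫_0^3/2 u'v' dx = ∫_0^3/2 (5*cos(10*π*x/3) + 2/3) v dx − 2·v(3/2) + v(0) for all v ∈ V.

Multiply both sides by a test function v and integrate from 0 to 3/2:
  ∫_0^3/2 −u''(x) v(x) dx = ∫_0^3/2 f(x) v(x) dx.
Integrate the LHS by parts once:
  ∫_0^3/2 −u'' v dx = −[u'(x) v(x)]_0^3/2 + ∫_0^3/2 u'(x) v'(x) dx.
Thus ∫_0^3/2 u'(x) v'(x) dx = ∫_0^3/2 f(x) v(x) dx + [u'(x) v(x)]_0^3/2.
Choose V so that boundary terms are either known or forced to vanish.
u has inhomogeneous Neumann u'(0) = -1, u'(3/2) = -2. [u' v]_0^3/2 = (-2)·v(3/2) − (-1)·v(0) = − 2·v(3/2) + v(0). Take V = H^1(0, 3/2); boundary term becomes part of RHS.
Weak formulation: find u (satisfying any essential BC) such that ∫_0^3/2 u'(x) v'(x) dx = ∫_0^3/2 f v dx − 2·v(3/2) + v(0) for all v ∈ V (Neumann data are natural BCs: they enter the RHS as boundary terms).
Substituting f(x) = 5*cos(10*π*x/3) + 2/3, the right-hand side is ∫_0^3/2 (5*cos(10*π*x/3) + 2/3) v dx − 2·v(3/2) + v(0).
Compatibility check (pure Neumann): taking v ≡ 1 ∈ V gives 0 = ∫_0^3/2 f dx + (-2) − (-1), i.e. ∫_0^3/2 f dx must equal u'(0) − u'(3/2) = 1. Indeed ∫_0^3/2 (5*cos(10*π*x/3) + 2/3) dx = 1, so the data are compatible. The solution is then unique only up to an additive constant (fix it e.g. by requiring ∫_0^3/2 u dx = 0).


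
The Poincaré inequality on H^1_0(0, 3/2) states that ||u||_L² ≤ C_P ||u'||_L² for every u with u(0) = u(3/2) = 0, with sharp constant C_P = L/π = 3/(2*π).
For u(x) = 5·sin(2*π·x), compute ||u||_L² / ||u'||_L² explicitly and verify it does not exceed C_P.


||u||_L² / ||u'||_L² = 1/(2*π) < C_P = 3/(2*π).

u(x) = 5·sin(2*π·x), so u'(x) = 10*π*cos(2*π*x).
Writing u(x) = A·sin(kπx/L) with A = 5 and k = 3, use ∫_0^L sin²(kπx/L) dx = L/2 and ∫_0^L cos²(kπx/L) dx = L/2.
u² = 25·sin²(2*π·x) and (u')² = 100*π^2·cos²(2*π·x), and each of sin², cos² integrates to L/2 = 3/4 over (0, 3/2).
∫_0^3/2 u² dx = 75/4, so ||u||_L² = 5*sqrt(3)/2.
∫_0^3/2 (u')² dx = 75*π^2, so ||u'||_L² = 5*sqrt(3)*π.
Ratio ||u||_L² / ||u'||_L² = 1/(2*π).
Sharp Poincaré constant on H^1_0(0, 3/2) is C_P = L/π = 3/(2*π), achieved by sin(2*π/3·x).
This is the k = 3 harmonic; the ratio L/(kπ) is strictly less than C_P = L/π, consistent with the sharp inequality ||u||_L² ≤ C_P ||u'||_L².


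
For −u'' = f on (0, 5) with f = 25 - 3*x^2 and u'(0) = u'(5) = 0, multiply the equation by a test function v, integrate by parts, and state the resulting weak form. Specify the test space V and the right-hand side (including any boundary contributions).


V = H^1(0, 5) (no boundary constraint on v; u is determined up to an additive constant); weak form: ∫_0^5 u'v' dx = ∫_0^5 (25 - 3*x^2) v dx for all v ∈ V.

Multiply both sides by a test function v and integrate from 0 to 5:
  ∫_0^5 −u''(x) v(x) dx = ∫_0^5 f(x) v(x) dx.
Integrate the LHS by parts once:
  ∫_0^5 −u'' v dx = −[u'(x) v(x)]_0^5 + ∫_0^5 u'(x) v'(x) dx.
Thus ∫_0^5 u'(x) v'(x) dx = ∫_0^5 f(x) v(x) dx + [u'(x) v(x)]_0^5.
Choose V so that boundary terms are either known or forced to vanish.
u has homogeneous Neumann: u'(0) = u'(5) = 0. So [u' v]_0^5 = 0·v(5) − 0·v(0) = 0 for any v; take V = H^1(0, 5).
Weak formulation: find u (satisfying any essential BC) such that ∫_0^5 u'(x) v'(x) dx = ∫_0^5 f v dx for all v ∈ V (homogeneous Neumann, so boundary terms vanish).
Substituting f(x) = 25 - 3*x^2, the right-hand side is ∫_0^5 (25 - 3*x^2) v dx.
Compatibility check (pure Neumann): taking v ≡ 1 ∈ V gives 0 = ∫_0^5 f dx + (0) − (0), i.e. ∫_0^5 f dx must equal u'(0) − u'(5) = 0. Indeed ∫_0^5 (25 - 3*x^2) dx = 0, so the data are compatible. The solution is then unique only up to an additive constant (fix it e.g. by requiring ∫_0^5 u dx = 0).


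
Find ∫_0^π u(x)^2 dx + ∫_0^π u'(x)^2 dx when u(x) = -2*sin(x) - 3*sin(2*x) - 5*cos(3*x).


||u||_{H^1(0,π)}^2 = -240 + 303*π/2

u'(x) = 15*sin(3*x) - 2*cos(x) - 6*cos(2*x).
Expand u² and (u')² and integrate term by term on (0, π), using: for integers n ≥ 1, ∫_0^π sin²(nx) dx = ∫_0^π cos²(nx) dx = π/2; for n ≠ n', ∫_0^π sin(nx)sin(n'x) dx = ∫_0^π cos(nx)cos(n'x) dx = 0; and by product-to-sum, ∫_0^π sin(nx)cos(n'x) dx = ½∫_0^π [sin((n+n')x) + sin((n−n')x)] dx, which is 0 when n+n' is even and 2n/(n²−n'²) when n+n' is odd (it need not vanish on (0, π)).
  u² squared terms: (-5)²·∫cos(3x)² dx = 25·π/2 = 25*π/2;  (-3)²·∫sin(2x)² dx = 9·π/2 = 9*π/2;  (-2)²·∫sin(x)² dx = 4·π/2 = 2*π.
  u² cross terms: 2·(-5)·(-3)·∫cos(3x)·sin(2x) dx = 30·(-4/5) = -24;  2·(-5)·(-2)·∫cos(3x)·sin(x) dx = 20·(0) = 0;  2·(-3)·(-2)·∫sin(2x)·sin(x) dx = 12·(0) = 0.
  So ∫_0^π u² dx = 25*π/2 + 9*π/2 + 2*π − 24 + 0 + 0 = -24 + 19*π.
  (u')² squared terms: (-6)²·∫cos(2x)² dx = 36·π/2 = 18*π;  (-2)²·∫cos(x)² dx = 4·π/2 = 2*π;  (15)²·∫sin(3x)² dx = 225·π/2 = 225*π/2.
  (u')² cross terms: 2·(-6)·(-2)·∫cos(2x)·cos(x) dx = 24·(0) = 0;  2·(-6)·(15)·∫cos(2x)·sin(3x) dx = -180·(6/5) = -216;  2·(-2)·(15)·∫cos(x)·sin(3x) dx = -60·(0) = 0.
  So ∫_0^π (u')² dx = 18*π + 2*π + 225*π/2 + 0 − 216 + 0 = -216 + 265*π/2.
||u||_{H^1}^2 = (-24 + 19*π) + (-216 + 265*π/2) = -240 + 303*π/2.


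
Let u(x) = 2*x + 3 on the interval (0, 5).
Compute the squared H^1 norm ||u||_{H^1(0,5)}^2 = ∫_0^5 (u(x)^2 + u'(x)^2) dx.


||u||_{H^1}^2 = 1145/3

The H^1 norm (squared) on an interval (0, L) is
  ||u||_{H^1}^2 = ∫_0^L u(x)^2 dx + ∫_0^L u'(x)^2 dx.
Compute u'(x) = 2.
Then u(x)^2 = 4*x**2 + 12*x + 9 and u'(x)^2 = 4.
Integrate each monomial from 0 to 5 using ∫_0^5 c·x^n dx = c·5^(n+1)/(n+1):
  ∫_0^5 u(x)^2 dx = ∫_0^5 (4*x^2 + 12*x + 9) dx. Term by term:
    ∫_0^5 4*x^2 dx = 500/3;  ∫_0^5 12*x dx = 150;  ∫_0^5 9 dx = 45.
  Sum: 500/3 + 150 + 45 = 1085/3.
  ∫_0^5 u'(x)^2 dx = ∫_0^5 (4) dx. Term by term:
    ∫_0^5 4 dx = 20.
Adding: ||u||_{H^1}^2 = 1085/3 + 20 = 1145/3.


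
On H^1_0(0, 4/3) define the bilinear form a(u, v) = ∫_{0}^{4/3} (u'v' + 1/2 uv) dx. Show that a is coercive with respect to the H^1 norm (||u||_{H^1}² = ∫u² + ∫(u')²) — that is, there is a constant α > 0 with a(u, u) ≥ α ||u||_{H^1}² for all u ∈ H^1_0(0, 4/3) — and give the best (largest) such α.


α = (8 + 9*π^2)/(16 + 9*π^2)

Coercivity of a(·,·) on H^1_0(0, 4/3) means a(u, u) ≥ α ||u||_{H^1}² for every u ∈ H^1_0.
The interval has length L = 4/3, and Poincaré/coercivity depend only on L. Here a(u, u) = ∫(u')² + (1/2)·∫u².
Here 0 < c = 1/2 < 1. The condition a(u,u) ≥ α||u||_{H^1}² reads (1−α)∫(u')² ≥ (α−c)∫u². Any admissible α is ≤ 1 (rapidly oscillating u have ∫u²/∫(u')² → 0), and α = 1 would force 0 ≥ (1−c)∫u², impossible since c < 1; so 1−α > 0. By the sharp Poincaré inequality on H^1_0 of an interval of length L, ∫(u')² ≥ (π/L)²∫u² with equality for the first sine mode sin(π(x−x₀)/L) (x₀ the left endpoint), so the inequality holds for all u iff (1−α)(π/L)² ≥ α − c, i.e. α ≤ ((π/L)² + c)/((π/L)² + 1) = (1 + c(L/π)²)/(1 + (L/π)²). With (π/L)² = 9*π^2/16 and c = 1/2, the largest admissible constant is α = ((π/L)² + c)/((π/L)² + 1).
Simplifying, α = (8 + 9*π^2)/(16 + 9*π^2).
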